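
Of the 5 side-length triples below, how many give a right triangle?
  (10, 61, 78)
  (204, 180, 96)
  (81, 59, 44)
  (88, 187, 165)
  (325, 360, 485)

(10,61,78): 10+61 ≤ 78, not a triangle
(204,180,96): 96²+180² = 41616 = 204² → right
(81,59,44): 44²+59² = 5417 < 6561 = 81² → obtuse
(88,187,165): 88²+165² = 34969 = 187² → right
(325,360,485): 325²+360² = 235225 = 485² → right
3 of the 5 are right.

3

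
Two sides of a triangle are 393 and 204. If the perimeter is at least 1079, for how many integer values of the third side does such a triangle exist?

Triangle inequality: 189 < x < 597. Perimeter ≥ 1079 gives x ≥ 1079 − 393 − 204 = 482.
So 482 ≤ x < 597; integers 482 through 596: 115 values.

115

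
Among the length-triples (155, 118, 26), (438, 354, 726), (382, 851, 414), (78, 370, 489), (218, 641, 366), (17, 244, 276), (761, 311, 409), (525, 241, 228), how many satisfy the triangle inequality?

(26,118,155): 26+118 ≤ 155 → not valid
(354,438,726): 354+438 > 726 → valid
(382,414,851): 382+414 ≤ 851 → not valid
(78,370,489): 78+370 ≤ 489 → not valid
(218,366,641): 218+366 ≤ 641 → not valid
(17,244,276): 17+244 ≤ 276 → not valid
(311,409,761): 311+409 ≤ 761 → not valid
(228,241,525): 228+241 ≤ 525 → not valid
1 of the 8 triples forms a triangle.

1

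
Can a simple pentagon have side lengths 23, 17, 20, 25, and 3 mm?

Yes

A pentagon exists iff every side is shorter than the sum of the others — equivalently, the longest side is less than the sum of the rest.
Longest side 25 < 63 (sum of the remaining 4), so yes.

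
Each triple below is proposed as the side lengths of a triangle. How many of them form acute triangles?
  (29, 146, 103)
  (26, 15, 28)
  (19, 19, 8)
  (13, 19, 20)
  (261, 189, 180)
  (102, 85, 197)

3

(29,146,103): 29+103 ≤ 146, not a triangle
(26,15,28): 15²+26² = 901 > 784 = 28² → acute
(19,19,8): 8²+19² = 425 > 361 = 19² → acute
(13,19,20): 13²+19² = 530 > 400 = 20² → acute
(261,189,180): 180²+189² = 68121 = 261² → right
(102,85,197): 85+102 ≤ 197, not a triangle
3 of the 6 are acute.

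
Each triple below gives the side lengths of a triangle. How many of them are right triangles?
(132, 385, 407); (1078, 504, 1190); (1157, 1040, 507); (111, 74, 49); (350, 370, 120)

4

(132,385,407): 132²+385² = 165649 = 407² → right
(1078,504,1190): 504²+1078² = 1416100 = 1190² → right
(1157,1040,507): 507²+1040² = 1338649 = 1157² → right
(111,74,49): 49²+74² = 7877 < 12321 = 111² → obtuse
(350,370,120): 120²+350² = 136900 = 370² → right
4 of the 5 are right.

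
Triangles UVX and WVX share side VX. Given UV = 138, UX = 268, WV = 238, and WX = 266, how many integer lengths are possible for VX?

From triangle UVX: 130 < VX < 406.
From triangle WVX: 28 < VX < 504.
Intersection: 130 < VX < 406, so integers 131 through 405: 275 values.

275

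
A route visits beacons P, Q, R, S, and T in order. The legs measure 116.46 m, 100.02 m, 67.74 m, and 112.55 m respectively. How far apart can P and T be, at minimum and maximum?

0 ≤ PT ≤ 396.77 m

The maximum is all hops collinear in one direction: 116.46 + 100.02 + 67.74 + 112.55 = 396.77.
The longest hop is 116.46; the others sum to 280.31. Since 116.46 ≤ 280.31, the path can fold back on itself completely, so the minimum distance is 0.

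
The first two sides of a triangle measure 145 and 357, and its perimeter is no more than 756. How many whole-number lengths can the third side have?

42

Triangle inequality: 212 < x < 502. Perimeter ≤ 756 gives x ≤ 756 − 145 − 357 = 254.
So 212 < x ≤ 254; integers 213 through 254: 42 values.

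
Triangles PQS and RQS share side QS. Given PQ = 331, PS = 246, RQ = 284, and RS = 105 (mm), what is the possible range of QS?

From triangle PQS: |331 − 246| < QS < 331 + 246, i.e. 85 < QS < 577.
From triangle RQS: 179 < QS < 389.
Both must hold, so QS lies in the intersection.

179 < QS < 389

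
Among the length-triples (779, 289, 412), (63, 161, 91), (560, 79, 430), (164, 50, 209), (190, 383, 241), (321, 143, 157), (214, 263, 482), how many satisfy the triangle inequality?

2

(289,412,779): 289+412 ≤ 779 → not valid
(63,91,161): 63+91 ≤ 161 → not valid
(79,430,560): 79+430 ≤ 560 → not valid
(50,164,209): 50+164 > 209 → valid
(190,241,383): 190+241 > 383 → valid
(143,157,321): 143+157 ≤ 321 → not valid
(214,263,482): 214+263 ≤ 482 → not valid
2 of the 7 triples form a triangle.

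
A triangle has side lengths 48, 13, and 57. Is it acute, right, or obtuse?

Compare the square of the longest side to the sum of squares of the other two: 13² + 48² = 2473 < 3249 = 57².

obtuse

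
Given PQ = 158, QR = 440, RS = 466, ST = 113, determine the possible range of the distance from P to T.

The maximum is all hops collinear in one direction: 158 + 440 + 466 + 113 = 1177.
The longest hop is 466; the others sum to 711. Since 466 ≤ 711, the path can fold back on itself completely, so the minimum distance is 0.

0 ≤ PT ≤ 1177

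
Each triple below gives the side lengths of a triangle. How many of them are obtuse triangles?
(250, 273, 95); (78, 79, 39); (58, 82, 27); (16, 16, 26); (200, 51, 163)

(250,273,95): 95²+250² = 71525 < 74529 = 273² → obtuse
(78,79,39): 39²+78² = 7605 > 6241 = 79² → acute
(58,82,27): 27²+58² = 4093 < 6724 = 82² → obtuse
(16,16,26): 16²+16² = 512 < 676 = 26² → obtuse
(200,51,163): 51²+163² = 29170 < 40000 = 200² → obtuse
4 of the 5 are obtuse.

4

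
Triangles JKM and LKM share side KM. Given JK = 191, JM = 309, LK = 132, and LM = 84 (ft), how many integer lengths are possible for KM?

97

From triangle JKM: 118 < KM < 500.
From triangle LKM: 48 < KM < 216.
Intersection: 118 < KM < 216, so integers 119 through 215: 97 values.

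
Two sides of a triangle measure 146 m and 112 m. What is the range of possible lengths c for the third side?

34 < c < 258 (m)

By the triangle inequality, c must be less than 146 + 112 = 258 and greater than |146 − 112| = 34.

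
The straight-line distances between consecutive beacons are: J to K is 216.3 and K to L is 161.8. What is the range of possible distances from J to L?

54.5 ≤ JL ≤ 378.1

By the triangle inequality, |216.3 − 161.8| ≤ JL ≤ 216.3 + 161.8.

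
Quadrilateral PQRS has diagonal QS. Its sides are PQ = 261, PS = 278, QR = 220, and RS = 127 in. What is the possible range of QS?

From triangle PQS: |261 − 278| < QS < 261 + 278, i.e. 17 < QS < 539.
From triangle RQS: 93 < QS < 347.
Both must hold, so QS lies in the intersection.

93 < QS < 347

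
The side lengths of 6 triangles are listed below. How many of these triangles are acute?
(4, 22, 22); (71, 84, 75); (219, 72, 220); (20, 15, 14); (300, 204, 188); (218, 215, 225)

5

(4,22,22): 4²+22² = 500 > 484 = 22² → acute
(71,84,75): 71²+75² = 10666 > 7056 = 84² → acute
(219,72,220): 72²+219² = 53145 > 48400 = 220² → acute
(20,15,14): 14²+15² = 421 > 400 = 20² → acute
(300,204,188): 188²+204² = 76960 < 90000 = 300² → obtuse
(218,215,225): 215²+218² = 93749 > 50625 = 225² → acute
5 of the 6 are acute.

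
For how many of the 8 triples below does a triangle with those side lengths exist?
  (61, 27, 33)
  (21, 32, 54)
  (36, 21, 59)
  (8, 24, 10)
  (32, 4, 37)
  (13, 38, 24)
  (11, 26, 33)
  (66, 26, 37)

1

(27,33,61): 27+33 ≤ 61 → not valid
(21,32,54): 21+32 ≤ 54 → not valid
(21,36,59): 21+36 ≤ 59 → not valid
(8,10,24): 8+10 ≤ 24 → not valid
(4,32,37): 4+32 ≤ 37 → not valid
(13,24,38): 13+24 ≤ 38 → not valid
(11,26,33): 11+26 > 33 → valid
(26,37,66): 26+37 ≤ 66 → not valid
1 of the 8 triples forms a triangle.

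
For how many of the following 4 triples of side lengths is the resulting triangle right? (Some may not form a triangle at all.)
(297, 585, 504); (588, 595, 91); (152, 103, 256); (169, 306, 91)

2

(297,585,504): 297²+504² = 342225 = 585² → right
(588,595,91): 91²+588² = 354025 = 595² → right
(152,103,256): 103+152 ≤ 256, not a triangle
(169,306,91): 91+169 ≤ 306, not a triangle
2 of the 4 are right.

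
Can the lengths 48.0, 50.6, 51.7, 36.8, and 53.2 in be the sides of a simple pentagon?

Yes

A pentagon exists iff every side is shorter than the sum of the others — equivalently, the longest side is less than the sum of the rest.
Longest side 53.2 < 187.1 (sum of the remaining 4), so yes.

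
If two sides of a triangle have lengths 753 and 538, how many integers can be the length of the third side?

1075

The third side lies in the open interval (215, 1291).
Integers from 216 to 1290 inclusive: 1290 − 216 + 1 = 1075.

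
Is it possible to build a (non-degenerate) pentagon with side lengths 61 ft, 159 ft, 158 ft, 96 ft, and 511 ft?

For a pentagon, each side must be shorter than the sum of the others.
Here the longest side is 511, but the remaining 4 sides sum to only 474.

No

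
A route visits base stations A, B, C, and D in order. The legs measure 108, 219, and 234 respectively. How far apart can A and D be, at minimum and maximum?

The maximum is all hops collinear in one direction: 108 + 219 + 234 = 561.
The longest hop is 234; the others sum to 327. Since 234 ≤ 327, the path can fold back on itself completely, so the minimum distance is 0.

0 ≤ AD ≤ 561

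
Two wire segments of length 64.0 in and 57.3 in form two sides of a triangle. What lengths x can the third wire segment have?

By the triangle inequality, x must be less than 64.0 + 57.3 = 121.3 and greater than |64.0 − 57.3| = 6.7.

6.7 < x < 121.3 (in)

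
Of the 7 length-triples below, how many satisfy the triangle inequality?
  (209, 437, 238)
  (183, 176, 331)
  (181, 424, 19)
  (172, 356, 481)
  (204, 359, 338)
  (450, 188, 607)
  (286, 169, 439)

(209,238,437): 209+238 > 437 → valid
(176,183,331): 176+183 > 331 → valid
(19,181,424): 19+181 ≤ 424 → not valid
(172,356,481): 172+356 > 481 → valid
(204,338,359): 204+338 > 359 → valid
(188,450,607): 188+450 > 607 → valid
(169,286,439): 169+286 > 439 → valid
6 of the 7 triples form a triangle.

6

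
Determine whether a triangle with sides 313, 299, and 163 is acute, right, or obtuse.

acute

Compare the square of the longest side to the sum of squares of the other two: 163² + 299² = 115970 > 97969 = 313².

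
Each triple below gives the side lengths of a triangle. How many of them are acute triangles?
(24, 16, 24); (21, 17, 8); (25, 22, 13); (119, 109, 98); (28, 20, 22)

4

(24,16,24): 16²+24² = 832 > 576 = 24² → acute
(21,17,8): 8²+17² = 353 < 441 = 21² → obtuse
(25,22,13): 13²+22² = 653 > 625 = 25² → acute
(119,109,98): 98²+109² = 21485 > 14161 = 119² → acute
(28,20,22): 20²+22² = 884 > 784 = 28² → acute
4 of the 5 are acute.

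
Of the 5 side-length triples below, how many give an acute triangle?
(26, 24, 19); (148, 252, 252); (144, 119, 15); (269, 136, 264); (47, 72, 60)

4

(26,24,19): 19²+24² = 937 > 676 = 26² → acute
(148,252,252): 148²+252² = 85408 > 63504 = 252² → acute
(144,119,15): 15+119 ≤ 144, not a triangle
(269,136,264): 136²+264² = 88192 > 72361 = 269² → acute
(47,72,60): 47²+60² = 5809 > 5184 = 72² → acute
4 of the 5 are acute.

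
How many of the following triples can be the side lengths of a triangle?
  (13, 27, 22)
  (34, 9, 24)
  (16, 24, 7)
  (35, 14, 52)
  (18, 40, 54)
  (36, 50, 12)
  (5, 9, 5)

3

(13,22,27): 13+22 > 27 → valid
(9,24,34): 9+24 ≤ 34 → not valid
(7,16,24): 7+16 ≤ 24 → not valid
(14,35,52): 14+35 ≤ 52 → not valid
(18,40,54): 18+40 > 54 → valid
(12,36,50): 12+36 ≤ 50 → not valid
(5,5,9): 5+5 > 9 → valid
3 of the 7 triples form a triangle.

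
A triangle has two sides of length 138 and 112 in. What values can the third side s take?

By the triangle inequality, s must be less than 138 + 112 = 250 and greater than |138 − 112| = 26.

26 < s < 250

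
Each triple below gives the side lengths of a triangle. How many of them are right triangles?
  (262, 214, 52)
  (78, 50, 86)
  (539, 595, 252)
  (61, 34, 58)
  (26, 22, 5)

(262,214,52): 52²+214² = 48500 < 68644 = 262² → obtuse
(78,50,86): 50²+78² = 8584 > 7396 = 86² → acute
(539,595,252): 252²+539² = 354025 = 595² → right
(61,34,58): 34²+58² = 4520 > 3721 = 61² → acute
(26,22,5): 5²+22² = 509 < 676 = 26² → obtuse
1 of the 5 is right.

1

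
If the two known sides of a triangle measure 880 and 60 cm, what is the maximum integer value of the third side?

The third side must be strictly less than 880 + 60 = 940.
The largest integer below 940 is 939.

939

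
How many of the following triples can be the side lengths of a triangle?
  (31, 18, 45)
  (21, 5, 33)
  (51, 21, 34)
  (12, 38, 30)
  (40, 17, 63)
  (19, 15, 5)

4

(18,31,45): 18+31 > 45 → valid
(5,21,33): 5+21 ≤ 33 → not valid
(21,34,51): 21+34 > 51 → valid
(12,30,38): 12+30 > 38 → valid
(17,40,63): 17+40 ≤ 63 → not valid
(5,15,19): 5+15 > 19 → valid
4 of the 6 triples form a triangle.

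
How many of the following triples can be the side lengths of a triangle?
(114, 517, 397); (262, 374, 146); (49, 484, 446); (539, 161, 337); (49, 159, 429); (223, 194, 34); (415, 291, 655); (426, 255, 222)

5

(114,397,517): 114+397 ≤ 517 → not valid
(146,262,374): 146+262 > 374 → valid
(49,446,484): 49+446 > 484 → valid
(161,337,539): 161+337 ≤ 539 → not valid
(49,159,429): 49+159 ≤ 429 → not valid
(34,194,223): 34+194 > 223 → valid
(291,415,655): 291+415 > 655 → valid
(222,255,426): 222+255 > 426 → valid
5 of the 8 triples form a triangle.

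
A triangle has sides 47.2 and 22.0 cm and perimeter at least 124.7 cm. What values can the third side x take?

55.5 ≤ x < 69.2

Triangle inequality alone gives 25.2 < x < 69.2.
The perimeter condition gives x ≥ 124.7 − 47.2 − 22.0 = 55.5.
Intersecting the two: 55.5 ≤ x < 69.2.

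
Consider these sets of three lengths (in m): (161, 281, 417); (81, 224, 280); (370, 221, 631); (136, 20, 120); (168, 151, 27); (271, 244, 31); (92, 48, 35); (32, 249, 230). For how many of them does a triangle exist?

(161,281,417): 161+281 > 417 → valid
(81,224,280): 81+224 > 280 → valid
(221,370,631): 221+370 ≤ 631 → not valid
(20,120,136): 20+120 > 136 → valid
(27,151,168): 27+151 > 168 → valid
(31,244,271): 31+244 > 271 → valid
(35,48,92): 35+48 ≤ 92 → not valid
(32,230,249): 32+230 > 249 → valid
6 of the 8 triples form a triangle.

6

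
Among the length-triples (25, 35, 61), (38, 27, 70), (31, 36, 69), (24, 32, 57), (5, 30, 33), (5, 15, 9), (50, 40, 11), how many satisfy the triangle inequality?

(25,35,61): 25+35 ≤ 61 → not valid
(27,38,70): 27+38 ≤ 70 → not valid
(31,36,69): 31+36 ≤ 69 → not valid
(24,32,57): 24+32 ≤ 57 → not valid
(5,30,33): 5+30 > 33 → valid
(5,9,15): 5+9 ≤ 15 → not valid
(11,40,50): 11+40 > 50 → valid
2 of the 7 triples form a triangle.

2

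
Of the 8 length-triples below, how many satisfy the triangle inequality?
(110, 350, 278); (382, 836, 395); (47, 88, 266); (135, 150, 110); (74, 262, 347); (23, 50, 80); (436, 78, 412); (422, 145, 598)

3

(110,278,350): 110+278 > 350 → valid
(382,395,836): 382+395 ≤ 836 → not valid
(47,88,266): 47+88 ≤ 266 → not valid
(110,135,150): 110+135 > 150 → valid
(74,262,347): 74+262 ≤ 347 → not valid
(23,50,80): 23+50 ≤ 80 → not valid
(78,412,436): 78+412 > 436 → valid
(145,422,598): 145+422 ≤ 598 → not valid
3 of the 8 triples form a triangle.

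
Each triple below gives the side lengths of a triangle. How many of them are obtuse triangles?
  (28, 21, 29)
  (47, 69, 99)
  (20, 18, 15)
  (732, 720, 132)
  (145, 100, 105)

1

(28,21,29): 21²+28² = 1225 > 841 = 29² → acute
(47,69,99): 47²+69² = 6970 < 9801 = 99² → obtuse
(20,18,15): 15²+18² = 549 > 400 = 20² → acute
(732,720,132): 132²+720² = 535824 = 732² → right
(145,100,105): 100²+105² = 21025 = 145² → right
1 of the 5 is obtuse.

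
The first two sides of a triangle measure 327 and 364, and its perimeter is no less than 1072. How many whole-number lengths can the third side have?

Triangle inequality: 37 < x < 691. Perimeter ≥ 1072 gives x ≥ 1072 − 327 − 364 = 381.
So 381 ≤ x < 691; integers 381 through 690: 310 values.

310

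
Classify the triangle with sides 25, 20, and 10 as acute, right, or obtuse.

Compare the square of the longest side to the sum of squares of the other two: 10² + 20² = 500 < 625 = 25².

obtuse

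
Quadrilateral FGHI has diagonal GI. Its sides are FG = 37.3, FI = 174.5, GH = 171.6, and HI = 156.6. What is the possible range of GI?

137.2 < GI < 211.8

From triangle FGI: |37.3 − 174.5| < GI < 37.3 + 174.5, i.e. 137.2 < GI < 211.8.
From triangle HGI: 15.0 < GI < 328.2.
Both must hold, so GI lies in the intersection.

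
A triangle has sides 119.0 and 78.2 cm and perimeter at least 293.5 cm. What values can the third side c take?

96.3 ≤ c < 197.2

Triangle inequality alone gives 40.8 < c < 197.2.
The perimeter condition gives c ≥ 293.5 − 119.0 − 78.2 = 96.3.
Intersecting the two: 96.3 ≤ c < 197.2.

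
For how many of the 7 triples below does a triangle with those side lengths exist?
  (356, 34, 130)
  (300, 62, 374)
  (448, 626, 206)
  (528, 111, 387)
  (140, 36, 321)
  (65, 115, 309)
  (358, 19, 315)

1

(34,130,356): 34+130 ≤ 356 → not valid
(62,300,374): 62+300 ≤ 374 → not valid
(206,448,626): 206+448 > 626 → valid
(111,387,528): 111+387 ≤ 528 → not valid
(36,140,321): 36+140 ≤ 321 → not valid
(65,115,309): 65+115 ≤ 309 → not valid
(19,315,358): 19+315 ≤ 358 → not valid
1 of the 7 triples forms a triangle.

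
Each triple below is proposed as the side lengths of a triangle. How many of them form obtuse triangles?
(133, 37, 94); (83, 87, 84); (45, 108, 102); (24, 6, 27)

1

(133,37,94): 37+94 ≤ 133, not a triangle
(83,87,84): 83²+84² = 13945 > 7569 = 87² → acute
(45,108,102): 45²+102² = 12429 > 11664 = 108² → acute
(24,6,27): 6²+24² = 612 < 729 = 27² → obtuse
1 of the 4 is obtuse.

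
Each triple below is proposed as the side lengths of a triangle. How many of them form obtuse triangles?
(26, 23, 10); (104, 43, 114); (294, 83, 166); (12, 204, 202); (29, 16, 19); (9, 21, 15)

(26,23,10): 10²+23² = 629 < 676 = 26² → obtuse
(104,43,114): 43²+104² = 12665 < 12996 = 114² → obtuse
(294,83,166): 83+166 ≤ 294, not a triangle
(12,204,202): 12²+202² = 40948 < 41616 = 204² → obtuse
(29,16,19): 16²+19² = 617 < 841 = 29² → obtuse
(9,21,15): 9²+15² = 306 < 441 = 21² → obtuse
5 of the 6 are obtuse.

5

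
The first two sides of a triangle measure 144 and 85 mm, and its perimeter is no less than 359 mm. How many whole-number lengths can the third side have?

99

Triangle inequality: 59 < x < 229. Perimeter ≥ 359 gives x ≥ 359 − 144 − 85 = 130.
So 130 ≤ x < 229; integers 130 through 228: 99 values.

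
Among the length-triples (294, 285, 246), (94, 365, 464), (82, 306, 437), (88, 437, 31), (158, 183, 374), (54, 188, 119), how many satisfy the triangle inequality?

(246,285,294): 246+285 > 294 → valid
(94,365,464): 94+365 ≤ 464 → not valid
(82,306,437): 82+306 ≤ 437 → not valid
(31,88,437): 31+88 ≤ 437 → not valid
(158,183,374): 158+183 ≤ 374 → not valid
(54,119,188): 54+119 ≤ 188 → not valid
1 of the 6 triples forms a triangle.

1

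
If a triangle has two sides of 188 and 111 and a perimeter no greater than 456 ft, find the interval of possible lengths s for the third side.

Triangle inequality alone gives 77 < s < 299.
The perimeter condition gives s ≤ 456 − 188 − 111 = 157.
Intersecting the two: 77 < s ≤ 157.

77 < s ≤ 157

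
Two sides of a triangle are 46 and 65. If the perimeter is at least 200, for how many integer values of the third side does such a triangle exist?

Triangle inequality: 19 < x < 111. Perimeter ≥ 200 gives x ≥ 200 − 46 − 65 = 89.
So 89 ≤ x < 111; integers 89 through 110: 22 values.

22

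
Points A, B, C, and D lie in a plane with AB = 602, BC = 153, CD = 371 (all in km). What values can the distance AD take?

The maximum is all hops collinear in one direction: 602 + 153 + 371 = 1126.
The longest hop is 602; the others sum to 524. Folding the others back against it leaves at least 602 − 524 = 78.

78 ≤ AD ≤ 1126 km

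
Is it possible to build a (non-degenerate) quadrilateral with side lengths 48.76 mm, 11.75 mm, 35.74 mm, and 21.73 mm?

Yes

A quadrilateral exists iff every side is shorter than the sum of the others — equivalently, the longest side is less than the sum of the rest.
Longest side 48.76 < 69.22 (sum of the remaining 3), so yes.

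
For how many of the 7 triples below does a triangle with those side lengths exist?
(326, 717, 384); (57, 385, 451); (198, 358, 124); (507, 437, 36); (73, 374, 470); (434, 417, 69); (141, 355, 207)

(326,384,717): 326+384 ≤ 717 → not valid
(57,385,451): 57+385 ≤ 451 → not valid
(124,198,358): 124+198 ≤ 358 → not valid
(36,437,507): 36+437 ≤ 507 → not valid
(73,374,470): 73+374 ≤ 470 → not valid
(69,417,434): 69+417 > 434 → valid
(141,207,355): 141+207 ≤ 355 → not valid
1 of the 7 triples forms a triangle.

1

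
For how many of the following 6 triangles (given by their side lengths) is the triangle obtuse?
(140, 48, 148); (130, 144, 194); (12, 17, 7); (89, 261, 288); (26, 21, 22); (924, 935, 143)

(140,48,148): 48²+140² = 21904 = 148² → right
(130,144,194): 130²+144² = 37636 = 194² → right
(12,17,7): 7²+12² = 193 < 289 = 17² → obtuse
(89,261,288): 89²+261² = 76042 < 82944 = 288² → obtuse
(26,21,22): 21²+22² = 925 > 676 = 26² → acute
(924,935,143): 143²+924² = 874225 = 935² → right
2 of the 6 are obtuse.

2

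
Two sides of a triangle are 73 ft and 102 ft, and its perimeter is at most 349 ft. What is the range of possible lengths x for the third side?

29 < x ≤ 174 ft

Triangle inequality alone gives 29 < x < 175.
The perimeter condition gives x ≤ 349 − 73 − 102 = 174.
Intersecting the two: 29 < x ≤ 174.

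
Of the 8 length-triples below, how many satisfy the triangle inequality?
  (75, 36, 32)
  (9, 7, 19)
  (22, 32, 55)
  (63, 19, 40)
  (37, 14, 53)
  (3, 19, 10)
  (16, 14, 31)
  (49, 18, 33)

(32,36,75): 32+36 ≤ 75 → not valid
(7,9,19): 7+9 ≤ 19 → not valid
(22,32,55): 22+32 ≤ 55 → not valid
(19,40,63): 19+40 ≤ 63 → not valid
(14,37,53): 14+37 ≤ 53 → not valid
(3,10,19): 3+10 ≤ 19 → not valid
(14,16,31): 14+16 ≤ 31 → not valid
(18,33,49): 18+33 > 49 → valid
1 of the 8 triples forms a triangle.

1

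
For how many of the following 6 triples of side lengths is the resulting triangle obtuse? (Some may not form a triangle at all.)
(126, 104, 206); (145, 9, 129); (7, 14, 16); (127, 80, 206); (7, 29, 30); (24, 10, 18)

(126,104,206): 104²+126² = 26692 < 42436 = 206² → obtuse
(145,9,129): 9+129 ≤ 145, not a triangle
(7,14,16): 7²+14² = 245 < 256 = 16² → obtuse
(127,80,206): 80²+127² = 22529 < 42436 = 206² → obtuse
(7,29,30): 7²+29² = 890 < 900 = 30² → obtuse
(24,10,18): 10²+18² = 424 < 576 = 24² → obtuse
5 of the 6 are obtuse.

5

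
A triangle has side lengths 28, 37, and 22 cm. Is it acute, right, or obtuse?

obtuse

Compare the square of the longest side to the sum of squares of the other two: 22² + 28² = 1268 < 1369 = 37².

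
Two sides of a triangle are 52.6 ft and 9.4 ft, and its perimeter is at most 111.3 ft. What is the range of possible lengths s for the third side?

43.2 < s ≤ 49.3

Triangle inequality alone gives 43.2 < s < 62.0.
The perimeter condition gives s ≤ 111.3 − 52.6 − 9.4 = 49.3.
Intersecting the two: 43.2 < s ≤ 49.3.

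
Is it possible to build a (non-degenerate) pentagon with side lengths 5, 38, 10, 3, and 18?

No

For a pentagon, each side must be shorter than the sum of the others.
Here the longest side is 38, but the remaining 4 sides sum to only 36.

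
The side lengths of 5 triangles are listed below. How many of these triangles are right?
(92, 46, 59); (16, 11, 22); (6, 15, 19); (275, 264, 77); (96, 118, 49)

1

(92,46,59): 46²+59² = 5597 < 8464 = 92² → obtuse
(16,11,22): 11²+16² = 377 < 484 = 22² → obtuse
(6,15,19): 6²+15² = 261 < 361 = 19² → obtuse
(275,264,77): 77²+264² = 75625 = 275² → right
(96,118,49): 49²+96² = 11617 < 13924 = 118² → obtuse
1 of the 5 is right.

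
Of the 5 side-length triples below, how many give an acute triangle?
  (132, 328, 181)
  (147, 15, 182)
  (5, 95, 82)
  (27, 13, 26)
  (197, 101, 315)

1

(132,328,181): 132+181 ≤ 328, not a triangle
(147,15,182): 15+147 ≤ 182, not a triangle
(5,95,82): 5+82 ≤ 95, not a triangle
(27,13,26): 13²+26² = 845 > 729 = 27² → acute
(197,101,315): 101+197 ≤ 315, not a triangle
1 of the 5 is acute.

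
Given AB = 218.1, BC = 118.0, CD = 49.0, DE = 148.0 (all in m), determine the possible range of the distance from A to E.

0 ≤ AE ≤ 533.1 m

The maximum is all hops collinear in one direction: 218.1 + 118.0 + 49.0 + 148.0 = 533.1.
The longest hop is 218.1; the others sum to 315.0. Since 218.1 ≤ 315.0, the path can fold back on itself completely, so the minimum distance is 0.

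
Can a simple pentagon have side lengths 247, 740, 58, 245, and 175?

No

For a pentagon, each side must be shorter than the sum of the others.
Here the longest side is 740, but the remaining 4 sides sum to only 725.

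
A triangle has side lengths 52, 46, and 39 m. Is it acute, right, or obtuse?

acute

Compare the square of the longest side to the sum of squares of the other two: 39² + 46² = 3637 > 2704 = 52².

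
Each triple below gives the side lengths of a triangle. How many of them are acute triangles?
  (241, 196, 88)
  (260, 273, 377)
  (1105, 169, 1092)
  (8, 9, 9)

1

(241,196,88): 88²+196² = 46160 < 58081 = 241² → obtuse
(260,273,377): 260²+273² = 142129 = 377² → right
(1105,169,1092): 169²+1092² = 1221025 = 1105² → right
(8,9,9): 8²+9² = 145 > 81 = 9² → acute
1 of the 4 is acute.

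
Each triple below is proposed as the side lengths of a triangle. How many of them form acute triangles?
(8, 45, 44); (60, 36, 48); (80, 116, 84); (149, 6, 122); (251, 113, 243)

(8,45,44): 8²+44² = 2000 < 2025 = 45² → obtuse
(60,36,48): 36²+48² = 3600 = 60² → right
(80,116,84): 80²+84² = 13456 = 116² → right
(149,6,122): 6+122 ≤ 149, not a triangle
(251,113,243): 113²+243² = 71818 > 63001 = 251² → acute
1 of the 5 is acute.

1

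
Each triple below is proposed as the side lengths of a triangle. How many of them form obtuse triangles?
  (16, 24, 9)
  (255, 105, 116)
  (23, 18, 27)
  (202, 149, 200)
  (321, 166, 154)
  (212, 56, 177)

(16,24,9): 9²+16² = 337 < 576 = 24² → obtuse
(255,105,116): 105+116 ≤ 255, not a triangle
(23,18,27): 18²+23² = 853 > 729 = 27² → acute
(202,149,200): 149²+200² = 62201 > 40804 = 202² → acute
(321,166,154): 154+166 ≤ 321, not a triangle
(212,56,177): 56²+177² = 34465 < 44944 = 212² → obtuse
2 of the 6 are obtuse.

2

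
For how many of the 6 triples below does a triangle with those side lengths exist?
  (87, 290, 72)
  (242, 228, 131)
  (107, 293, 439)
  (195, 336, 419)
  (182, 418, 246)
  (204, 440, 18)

3

(72,87,290): 72+87 ≤ 290 → not valid
(131,228,242): 131+228 > 242 → valid
(107,293,439): 107+293 ≤ 439 → not valid
(195,336,419): 195+336 > 419 → valid
(182,246,418): 182+246 > 418 → valid
(18,204,440): 18+204 ≤ 440 → not valid
3 of the 6 triples form a triangle.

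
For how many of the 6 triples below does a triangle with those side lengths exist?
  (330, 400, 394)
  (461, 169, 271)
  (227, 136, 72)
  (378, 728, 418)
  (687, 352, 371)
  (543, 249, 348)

4

(330,394,400): 330+394 > 400 → valid
(169,271,461): 169+271 ≤ 461 → not valid
(72,136,227): 72+136 ≤ 227 → not valid
(378,418,728): 378+418 > 728 → valid
(352,371,687): 352+371 > 687 → valid
(249,348,543): 249+348 > 543 → valid
4 of the 6 triples form a triangle.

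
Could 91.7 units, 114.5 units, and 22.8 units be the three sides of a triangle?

The two shorter sides sum to 114.5, exactly equal to the longest side 114.5.
That gives only a degenerate (flat) triangle — the inequality must be strict.

No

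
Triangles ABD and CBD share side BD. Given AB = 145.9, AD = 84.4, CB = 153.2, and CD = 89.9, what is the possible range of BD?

From triangle ABD: |145.9 − 84.4| < BD < 145.9 + 84.4, i.e. 61.5 < BD < 230.3.
From triangle CBD: 63.3 < BD < 243.1.
Both must hold, so BD lies in the intersection.

63.3 < BD < 230.3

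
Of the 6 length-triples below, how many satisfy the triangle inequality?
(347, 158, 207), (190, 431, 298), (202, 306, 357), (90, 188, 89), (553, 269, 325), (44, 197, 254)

4

(158,207,347): 158+207 > 347 → valid
(190,298,431): 190+298 > 431 → valid
(202,306,357): 202+306 > 357 → valid
(89,90,188): 89+90 ≤ 188 → not valid
(269,325,553): 269+325 > 553 → valid
(44,197,254): 44+197 ≤ 254 → not valid
4 of the 6 triples form a triangle.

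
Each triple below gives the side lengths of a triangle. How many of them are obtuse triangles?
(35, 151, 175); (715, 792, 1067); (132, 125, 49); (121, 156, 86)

(35,151,175): 35²+151² = 24026 < 30625 = 175² → obtuse
(715,792,1067): 715²+792² = 1138489 = 1067² → right
(132,125,49): 49²+125² = 18026 > 17424 = 132² → acute
(121,156,86): 86²+121² = 22037 < 24336 = 156² → obtuse
2 of the 4 are obtuse.

2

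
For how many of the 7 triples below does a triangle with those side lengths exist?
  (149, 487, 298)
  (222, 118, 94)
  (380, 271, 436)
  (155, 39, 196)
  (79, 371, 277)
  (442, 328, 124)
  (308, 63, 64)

(149,298,487): 149+298 ≤ 487 → not valid
(94,118,222): 94+118 ≤ 222 → not valid
(271,380,436): 271+380 > 436 → valid
(39,155,196): 39+155 ≤ 196 → not valid
(79,277,371): 79+277 ≤ 371 → not valid
(124,328,442): 124+328 > 442 → valid
(63,64,308): 63+64 ≤ 308 → not valid
2 of the 7 triples form a triangle.

2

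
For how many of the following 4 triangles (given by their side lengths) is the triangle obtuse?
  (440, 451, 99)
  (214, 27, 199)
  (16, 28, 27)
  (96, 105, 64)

(440,451,99): 99²+440² = 203401 = 451² → right
(214,27,199): 27²+199² = 40330 < 45796 = 214² → obtuse
(16,28,27): 16²+27² = 985 > 784 = 28² → acute
(96,105,64): 64²+96² = 13312 > 11025 = 105² → acute
1 of the 4 is obtuse.

1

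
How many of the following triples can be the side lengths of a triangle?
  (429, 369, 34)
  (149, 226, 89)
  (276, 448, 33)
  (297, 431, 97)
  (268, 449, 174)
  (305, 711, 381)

(34,369,429): 34+369 ≤ 429 → not valid
(89,149,226): 89+149 > 226 → valid
(33,276,448): 33+276 ≤ 448 → not valid
(97,297,431): 97+297 ≤ 431 → not valid
(174,268,449): 174+268 ≤ 449 → not valid
(305,381,711): 305+381 ≤ 711 → not valid
1 of the 6 triples forms a triangle.

1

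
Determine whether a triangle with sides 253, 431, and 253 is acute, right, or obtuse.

obtuse

Compare the square of the longest side to the sum of squares of the other two: 253² + 253² = 128018 < 185761 = 431².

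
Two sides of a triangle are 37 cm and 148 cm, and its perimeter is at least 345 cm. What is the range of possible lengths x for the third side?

160 ≤ x < 185 cm

Triangle inequality alone gives 111 < x < 185.
The perimeter condition gives x ≥ 345 − 37 − 148 = 160.
Intersecting the two: 160 ≤ x < 185.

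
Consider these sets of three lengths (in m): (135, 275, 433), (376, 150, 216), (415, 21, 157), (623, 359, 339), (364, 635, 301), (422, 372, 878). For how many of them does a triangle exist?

(135,275,433): 135+275 ≤ 433 → not valid
(150,216,376): 150+216 ≤ 376 → not valid
(21,157,415): 21+157 ≤ 415 → not valid
(339,359,623): 339+359 > 623 → valid
(301,364,635): 301+364 > 635 → valid
(372,422,878): 372+422 ≤ 878 → not valid
2 of the 6 triples form a triangle.

2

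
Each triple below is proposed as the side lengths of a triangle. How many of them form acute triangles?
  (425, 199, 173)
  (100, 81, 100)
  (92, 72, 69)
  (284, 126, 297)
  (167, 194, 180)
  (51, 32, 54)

(425,199,173): 173+199 ≤ 425, not a triangle
(100,81,100): 81²+100² = 16561 > 10000 = 100² → acute
(92,72,69): 69²+72² = 9945 > 8464 = 92² → acute
(284,126,297): 126²+284² = 96532 > 88209 = 297² → acute
(167,194,180): 167²+180² = 60289 > 37636 = 194² → acute
(51,32,54): 32²+51² = 3625 > 2916 = 54² → acute
5 of the 6 are acute.

5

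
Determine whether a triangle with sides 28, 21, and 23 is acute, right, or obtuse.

acute

Compare the square of the longest side to the sum of squares of the other two: 21² + 23² = 970 > 784 = 28².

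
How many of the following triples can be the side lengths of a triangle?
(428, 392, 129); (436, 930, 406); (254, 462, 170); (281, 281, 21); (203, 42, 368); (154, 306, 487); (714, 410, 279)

(129,392,428): 129+392 > 428 → valid
(406,436,930): 406+436 ≤ 930 → not valid
(170,254,462): 170+254 ≤ 462 → not valid
(21,281,281): 21+281 > 281 → valid
(42,203,368): 42+203 ≤ 368 → not valid
(154,306,487): 154+306 ≤ 487 → not valid
(279,410,714): 279+410 ≤ 714 → not valid
2 of the 7 triples form a triangle.

2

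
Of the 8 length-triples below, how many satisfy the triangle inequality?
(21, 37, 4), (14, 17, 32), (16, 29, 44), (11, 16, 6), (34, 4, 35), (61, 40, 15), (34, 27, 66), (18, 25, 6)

3

(4,21,37): 4+21 ≤ 37 → not valid
(14,17,32): 14+17 ≤ 32 → not valid
(16,29,44): 16+29 > 44 → valid
(6,11,16): 6+11 > 16 → valid
(4,34,35): 4+34 > 35 → valid
(15,40,61): 15+40 ≤ 61 → not valid
(27,34,66): 27+34 ≤ 66 → not valid
(6,18,25): 6+18 ≤ 25 → not valid
3 of the 8 triples form a triangle.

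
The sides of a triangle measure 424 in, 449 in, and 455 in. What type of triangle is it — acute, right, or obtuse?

acute

Compare the square of the longest side to the sum of squares of the other two: 424² + 449² = 381377 > 207025 = 455².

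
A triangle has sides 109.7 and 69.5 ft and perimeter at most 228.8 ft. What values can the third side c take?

40.2 < c ≤ 49.6

Triangle inequality alone gives 40.2 < c < 179.2.
The perimeter condition gives c ≤ 228.8 − 109.7 − 69.5 = 49.6.
Intersecting the two: 40.2 < c ≤ 49.6.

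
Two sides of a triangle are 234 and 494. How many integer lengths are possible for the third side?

467

The third side lies in the open interval (260, 728).
Integers from 261 to 727 inclusive: 727 − 261 + 1 = 467.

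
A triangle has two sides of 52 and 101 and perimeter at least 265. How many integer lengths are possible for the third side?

41

Triangle inequality: 49 < x < 153. Perimeter ≥ 265 gives x ≥ 265 − 52 − 101 = 112.
So 112 ≤ x < 153; integers 112 through 152: 41 values.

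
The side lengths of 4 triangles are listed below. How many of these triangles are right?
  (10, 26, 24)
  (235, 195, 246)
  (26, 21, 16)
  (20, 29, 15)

1

(10,26,24): 10²+24² = 676 = 26² → right
(235,195,246): 195²+235² = 93250 > 60516 = 246² → acute
(26,21,16): 16²+21² = 697 > 676 = 26² → acute
(20,29,15): 15²+20² = 625 < 841 = 29² → obtuse
1 of the 4 is right.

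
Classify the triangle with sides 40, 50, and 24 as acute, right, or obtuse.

obtuse

Compare the square of the longest side to the sum of squares of the other two: 24² + 40² = 2176 < 2500 = 50².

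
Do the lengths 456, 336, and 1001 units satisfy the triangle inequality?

The longest side is 1001, but the other two sum to only 792.
792 < 1001, so the triangle inequality fails.

No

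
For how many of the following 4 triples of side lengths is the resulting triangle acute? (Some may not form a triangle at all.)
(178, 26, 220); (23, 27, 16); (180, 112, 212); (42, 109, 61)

1

(178,26,220): 26+178 ≤ 220, not a triangle
(23,27,16): 16²+23² = 785 > 729 = 27² → acute
(180,112,212): 112²+180² = 44944 = 212² → right
(42,109,61): 42+61 ≤ 109, not a triangle
1 of the 4 is acute.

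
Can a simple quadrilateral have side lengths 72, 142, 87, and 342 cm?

No

For a quadrilateral, each side must be shorter than the sum of the others.
Here the longest side is 342, but the remaining 3 sides sum to only 301.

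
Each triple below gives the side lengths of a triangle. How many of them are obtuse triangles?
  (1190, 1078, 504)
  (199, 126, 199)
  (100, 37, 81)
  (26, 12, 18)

2

(1190,1078,504): 504²+1078² = 1416100 = 1190² → right
(199,126,199): 126²+199² = 55477 > 39601 = 199² → acute
(100,37,81): 37²+81² = 7930 < 10000 = 100² → obtuse
(26,12,18): 12²+18² = 468 < 676 = 26² → obtuse
2 of the 4 are obtuse.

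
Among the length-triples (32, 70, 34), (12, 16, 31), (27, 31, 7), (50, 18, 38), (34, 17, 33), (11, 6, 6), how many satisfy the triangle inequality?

(32,34,70): 32+34 ≤ 70 → not valid
(12,16,31): 12+16 ≤ 31 → not valid
(7,27,31): 7+27 > 31 → valid
(18,38,50): 18+38 > 50 → valid
(17,33,34): 17+33 > 34 → valid
(6,6,11): 6+6 > 11 → valid
4 of the 6 triples form a triangle.

4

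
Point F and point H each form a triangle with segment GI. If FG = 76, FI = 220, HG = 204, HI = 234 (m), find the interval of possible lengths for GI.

144 < GI < 296

From triangle FGI: |76 − 220| < GI < 76 + 220, i.e. 144 < GI < 296.
From triangle HGI: 30 < GI < 438.
Both must hold, so GI lies in the intersection.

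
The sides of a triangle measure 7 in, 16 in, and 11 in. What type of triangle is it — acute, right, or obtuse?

Compare the square of the longest side to the sum of squares of the other two: 7² + 11² = 170 < 256 = 16².

obtuse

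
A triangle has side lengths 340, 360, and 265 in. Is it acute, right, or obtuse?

Compare the square of the longest side to the sum of squares of the other two: 265² + 340² = 185825 > 129600 = 360².

acute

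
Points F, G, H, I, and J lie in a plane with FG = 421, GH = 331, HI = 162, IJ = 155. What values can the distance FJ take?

0 ≤ FJ ≤ 1069

The maximum is all hops collinear in one direction: 421 + 331 + 162 + 155 = 1069.
The longest hop is 421; the others sum to 648. Since 421 ≤ 648, the path can fold back on itself completely, so the minimum distance is 0.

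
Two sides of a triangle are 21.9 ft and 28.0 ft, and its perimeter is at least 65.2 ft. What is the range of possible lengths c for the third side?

Triangle inequality alone gives 6.1 < c < 49.9.
The perimeter condition gives c ≥ 65.2 − 21.9 − 28.0 = 15.3.
Intersecting the two: 15.3 ≤ c < 49.9.

15.3 ≤ c < 49.9 ft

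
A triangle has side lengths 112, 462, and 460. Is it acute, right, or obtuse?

acute

Compare the square of the longest side to the sum of squares of the other two: 112² + 460² = 224144 > 213444 = 462².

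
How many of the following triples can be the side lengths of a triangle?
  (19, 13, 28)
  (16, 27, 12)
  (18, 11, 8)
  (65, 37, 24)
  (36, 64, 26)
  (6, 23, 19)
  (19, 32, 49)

(13,19,28): 13+19 > 28 → valid
(12,16,27): 12+16 > 27 → valid
(8,11,18): 8+11 > 18 → valid
(24,37,65): 24+37 ≤ 65 → not valid
(26,36,64): 26+36 ≤ 64 → not valid
(6,19,23): 6+19 > 23 → valid
(19,32,49): 19+32 > 49 → valid
5 of the 7 triples form a triangle.

5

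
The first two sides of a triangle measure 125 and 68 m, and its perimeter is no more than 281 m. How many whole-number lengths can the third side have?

31

Triangle inequality: 57 < x < 193. Perimeter ≤ 281 gives x ≤ 281 − 125 − 68 = 88.
So 57 < x ≤ 88; integers 58 through 88: 31 values.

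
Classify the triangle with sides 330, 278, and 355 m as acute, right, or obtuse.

acute

Compare the square of the longest side to the sum of squares of the other two: 278² + 330² = 186184 > 126025 = 355².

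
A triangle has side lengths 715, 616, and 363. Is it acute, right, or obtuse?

right

Compare the square of the longest side to the sum of squares of the other two: 363² + 616² = 511225 = 715².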